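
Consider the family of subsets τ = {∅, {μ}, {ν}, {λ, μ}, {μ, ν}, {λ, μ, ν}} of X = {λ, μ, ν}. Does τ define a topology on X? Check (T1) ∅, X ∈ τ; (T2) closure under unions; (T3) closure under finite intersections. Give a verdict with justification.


τ IS a topology on X.

Axiom (T1): ∅ ∈ τ? Yes; X ∈ τ? Yes.
Axiom (T2/T3): check pairwise unions and intersections of members of τ.
All pairwise intersections and unions checked — each lies in τ. Therefore τ satisfies (T1), (T2), (T3): it IS a topology on X.


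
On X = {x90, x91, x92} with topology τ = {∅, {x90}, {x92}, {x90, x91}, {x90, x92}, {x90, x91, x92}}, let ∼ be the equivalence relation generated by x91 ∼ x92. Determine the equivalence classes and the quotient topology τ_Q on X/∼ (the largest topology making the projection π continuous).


X/∼ = {[x90], [x91=x92]}; |τ_Q| = 3.

Equivalence classes: [x90], [x91=x92].
Quotient map π: X → X/∼ sends x90 ↦ [x90], x91 ↦ [x91=x92], x92 ↦ [x91=x92].
For each subset V ⊆ X/∼, compute π^{-1}(V) ⊆ X and check whether π^{-1}(V) ∈ τ. V is open in τ_Q iff π^{-1}(V) ∈ τ.
  V = {}: π^{-1}(V) = ∅ ∈ τ ✓.
  V = {[x90]}: π^{-1}(V) = {x90} ∈ τ ✓.
  V = {[x91=x92]}: π^{-1}(V) = {x91, x92} ∉ τ ✗.
  V = {[x90], [x91=x92]}: π^{-1}(V) = {x90, x91, x92} ∈ τ ✓.
Open sets in the quotient: τ_Q = {{}, {[x90]}, {[x90], [x91=x92]}} (3 elements).


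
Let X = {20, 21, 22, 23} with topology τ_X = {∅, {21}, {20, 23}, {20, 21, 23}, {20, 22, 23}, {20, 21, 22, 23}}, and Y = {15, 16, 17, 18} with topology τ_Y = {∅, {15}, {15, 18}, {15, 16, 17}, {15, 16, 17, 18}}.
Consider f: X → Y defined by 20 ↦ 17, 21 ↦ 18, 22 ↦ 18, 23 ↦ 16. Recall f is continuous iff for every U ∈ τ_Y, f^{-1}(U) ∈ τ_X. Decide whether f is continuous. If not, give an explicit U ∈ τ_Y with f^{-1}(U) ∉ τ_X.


f is NOT continuous.

Compute f^{-1}(U) for each U ∈ τ_Y:
  U = ∅: f^{-1}(U) = ∅ ∈ τ_X ✓.
  U = {15}: f^{-1}(U) = ∅ ∈ τ_X ✓.
  U = {15, 18}: f^{-1}(U) = {21, 22} ∉ τ_X ✗.
  U = {15, 16, 17}: f^{-1}(U) = {20, 23} ∈ τ_X ✓.
  U = {15, 16, 17, 18}: f^{-1}(U) = {20, 21, 22, 23} ∈ τ_X ✓.
Found U = {15, 18} with f^{-1}(U) = {21, 22} not in τ_X. Therefore f is NOT continuous.


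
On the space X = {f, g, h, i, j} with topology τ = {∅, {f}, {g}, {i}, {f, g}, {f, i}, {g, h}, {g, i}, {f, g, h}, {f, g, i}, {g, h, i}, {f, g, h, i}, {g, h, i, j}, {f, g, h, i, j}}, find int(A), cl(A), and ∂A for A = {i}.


int(A) = {i}, cl(A) = {i, j}, ∂A = {j}.

Closed sets in (X, τ) are complements of opens:
  closed(X, τ) = {∅, {f}, {j}, {f, j}, {h, j}, {i, j}, {f, h, j}, {f, i, j}, {g, h, j}, {h, i, j}, {f, g, h, j}, {f, h, i, j}, {g, h, i, j}, {f, g, h, i, j}}.
int(A) = ⋃ {U ∈ τ : U ⊆ A}. Opens contained in A: ∅, {i}.
Taking the union of these: int(A) = {i}.
cl(A) = ⋂ {C closed : A ⊆ C}. Closed sets containing A: {i, j}, {f, i, j}, {h, i, j}, {f, h, i, j}, {g, h, i, j}, {f, g, h, i, j}.
Intersecting these: cl(A) = {i, j}.
∂A = cl(A) ∖ int(A) = {i, j} ∖ {i} = {j}.


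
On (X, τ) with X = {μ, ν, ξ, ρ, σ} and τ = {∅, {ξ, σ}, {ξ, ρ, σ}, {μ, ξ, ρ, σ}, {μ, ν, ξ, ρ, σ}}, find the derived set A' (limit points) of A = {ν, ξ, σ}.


A' = {μ, ν, ξ, ρ, σ}

For each x ∈ X, list the open sets U ∈ τ with x ∈ U, then check whether U ∩ (A ∖ {x}) ≠ ∅ for every such U.
  x = μ: opens ∋ x are {μ, ξ, ρ, σ}, {μ, ν, ξ, ρ, σ}; each meets A ∖ {μ}, so x IS a limit point.
  x = ν: opens ∋ x are {μ, ν, ξ, ρ, σ}; each meets A ∖ {ν}, so x IS a limit point.
  x = ξ: opens ∋ x are {ξ, σ}, {ξ, ρ, σ}, {μ, ξ, ρ, σ}, {μ, ν, ξ, ρ, σ}; each meets A ∖ {ξ}, so x IS a limit point.
  x = ρ: opens ∋ x are {ξ, ρ, σ}, {μ, ξ, ρ, σ}, {μ, ν, ξ, ρ, σ}; each meets A ∖ {ρ}, so x IS a limit point.
  x = σ: opens ∋ x are {ξ, σ}, {ξ, ρ, σ}, {μ, ξ, ρ, σ}, {μ, ν, ξ, ρ, σ}; each meets A ∖ {σ}, so x IS a limit point.
Collecting: A' = {μ, ν, ξ, ρ, σ}.


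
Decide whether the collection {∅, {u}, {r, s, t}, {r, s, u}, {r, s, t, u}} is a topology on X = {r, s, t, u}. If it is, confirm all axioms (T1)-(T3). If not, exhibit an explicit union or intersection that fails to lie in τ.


τ is NOT a topology on X.

Axiom (T1): ∅ ∈ τ? Yes; X ∈ τ? Yes.
Axiom (T2/T3): check pairwise unions and intersections of members of τ.
Counterexample for (T3): {r, s, t} ∩ {r, s, u} = {r, s} ∉ τ. Therefore τ is NOT a topology.


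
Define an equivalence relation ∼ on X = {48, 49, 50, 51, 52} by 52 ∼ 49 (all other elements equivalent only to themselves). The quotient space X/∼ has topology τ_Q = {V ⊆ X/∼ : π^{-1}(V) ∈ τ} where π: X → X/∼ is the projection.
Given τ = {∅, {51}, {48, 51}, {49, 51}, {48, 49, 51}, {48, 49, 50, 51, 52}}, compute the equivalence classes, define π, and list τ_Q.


X/∼ = {[48], [49=52], [50], [51]}; |τ_Q| = 4.

Equivalence classes: [48], [49=52], [50], [51].
Quotient map π: X → X/∼ sends 48 ↦ [48], 49 ↦ [49=52], 50 ↦ [50], 51 ↦ [51], 52 ↦ [49=52].
For each subset V ⊆ X/∼, compute π^{-1}(V) ⊆ X and check whether π^{-1}(V) ∈ τ. V is open in τ_Q iff π^{-1}(V) ∈ τ.
  V = {}: π^{-1}(V) = ∅ ∈ τ ✓.
  V = {[48]}: π^{-1}(V) = {48} ∉ τ ✗.
  V = {[49=52]}: π^{-1}(V) = {49, 52} ∉ τ ✗.
  V = {[48], [49=52]}: π^{-1}(V) = {48, 49, 52} ∉ τ ✗.
  V = {[50]}: π^{-1}(V) = {50} ∉ τ ✗.
  V = {[48], [50]}: π^{-1}(V) = {48, 50} ∉ τ ✗.
  V = {[49=52], [50]}: π^{-1}(V) = {49, 50, 52} ∉ τ ✗.
  V = {[48], [49=52], [50]}: π^{-1}(V) = {48, 49, 50, 52} ∉ τ ✗.
  V = {[51]}: π^{-1}(V) = {51} ∈ τ ✓.
  V = {[48], [51]}: π^{-1}(V) = {48, 51} ∈ τ ✓.
  V = {[49=52], [51]}: π^{-1}(V) = {49, 51, 52} ∉ τ ✗.
  V = {[48], [49=52], [51]}: π^{-1}(V) = {48, 49, 51, 52} ∉ τ ✗.
  V = {[50], [51]}: π^{-1}(V) = {50, 51} ∉ τ ✗.
  V = {[48], [50], [51]}: π^{-1}(V) = {48, 50, 51} ∉ τ ✗.
  V = {[49=52], [50], [51]}: π^{-1}(V) = {49, 50, 51, 52} ∉ τ ✗.
  V = {[48], [49=52], [50], [51]}: π^{-1}(V) = {48, 49, 50, 51, 52} ∈ τ ✓.
Open sets in the quotient: τ_Q = {{}, {[51]}, {[48], [51]}, {[48], [49=52], [50], [51]}} (4 elements).


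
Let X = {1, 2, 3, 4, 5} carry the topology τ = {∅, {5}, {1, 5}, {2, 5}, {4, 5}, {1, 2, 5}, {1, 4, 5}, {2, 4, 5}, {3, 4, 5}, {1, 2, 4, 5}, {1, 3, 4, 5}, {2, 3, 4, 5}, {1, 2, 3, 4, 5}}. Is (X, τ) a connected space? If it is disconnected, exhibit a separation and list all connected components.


(X, τ) is connected.

Find clopen sets (U ∈ τ with X ∖ U ∈ τ):
  U = ∅, X ∖ U = {1, 2, 3, 4, 5} — both open, so U is clopen.
  U = {1, 2, 3, 4, 5}, X ∖ U = ∅ — both open, so U is clopen.
Only trivial clopens (∅ and X) exist, so (X, τ) is connected.
Compute connected components by grouping points that agree on all clopens:
  component: {1, 2, 3, 4, 5}


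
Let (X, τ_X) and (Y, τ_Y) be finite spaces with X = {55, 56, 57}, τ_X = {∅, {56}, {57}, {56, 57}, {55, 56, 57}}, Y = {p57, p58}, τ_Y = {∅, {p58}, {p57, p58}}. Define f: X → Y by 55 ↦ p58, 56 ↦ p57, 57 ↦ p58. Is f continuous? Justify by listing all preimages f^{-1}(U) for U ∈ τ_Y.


f is NOT continuous.

Compute f^{-1}(U) for each U ∈ τ_Y:
  U = ∅: f^{-1}(U) = ∅ ∈ τ_X ✓.
  U = {p58}: f^{-1}(U) = {55, 57} ∉ τ_X ✗.
  U = {p57, p58}: f^{-1}(U) = {55, 56, 57} ∈ τ_X ✓.
Found U = {p58} with f^{-1}(U) = {55, 57} not in τ_X. Therefore f is NOT continuous.


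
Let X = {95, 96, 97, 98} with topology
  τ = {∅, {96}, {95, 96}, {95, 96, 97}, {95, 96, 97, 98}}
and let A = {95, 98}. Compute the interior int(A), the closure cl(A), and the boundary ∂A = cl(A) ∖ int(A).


int(A) = ∅, cl(A) = {95, 97, 98}, ∂A = {95, 97, 98}.

Closed sets in (X, τ) are complements of opens:
  closed(X, τ) = {∅, {98}, {97, 98}, {95, 97, 98}, {95, 96, 97, 98}}.
int(A) = ⋃ {U ∈ τ : U ⊆ A}. Opens contained in A: ∅.
Taking the union of these: int(A) = ∅.
cl(A) = ⋂ {C closed : A ⊆ C}. Closed sets containing A: {95, 97, 98}, {95, 96, 97, 98}.
Intersecting these: cl(A) = {95, 97, 98}.
∂A = cl(A) ∖ int(A) = {95, 97, 98} ∖ ∅ = {95, 97, 98}.


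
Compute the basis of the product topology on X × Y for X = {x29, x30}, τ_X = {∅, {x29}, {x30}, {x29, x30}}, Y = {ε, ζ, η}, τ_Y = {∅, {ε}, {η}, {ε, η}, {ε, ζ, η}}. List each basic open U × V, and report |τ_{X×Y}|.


Basis B = {∅ × ∅, {x29} × {ε}, {x29} × {η}, {x30} × {ε}, {x30} × {η}, {x29} × {ε, η}, {x29, x30} × {ε}, {x29, x30} × {η}, {x30} × {ε, η}, {x29} × {ε, ζ, η}, {x30} × {ε, ζ, η}, {x29, x30} × {ε, η}, {x29, x30} × {ε, ζ, η}}; |τ_{X×Y}| = 25.

Enumerate products U × V with U ∈ τ_X, V ∈ τ_Y (deduplicated):
  ∅ × ∅ = {} (∅)
  {x29} × {ε} = {(x29,ε)}
  {x29} × {η} = {(x29,η)}
  {x30} × {ε} = {(x30,ε)}
  {x30} × {η} = {(x30,η)}
  {x29} × {ε, η} = {(x29,ε), (x29,η)}
  {x29, x30} × {ε} = {(x29,ε), (x30,ε)}
  {x29, x30} × {η} = {(x29,η), (x30,η)}
  {x30} × {ε, η} = {(x30,ε), (x30,η)}
  {x29} × {ε, ζ, η} = {(x29,ε), (x29,ζ), (x29,η)}
  {x30} × {ε, ζ, η} = {(x30,ε), (x30,ζ), (x30,η)}
  {x29, x30} × {ε, η} = {(x29,ε), (x29,η), (x30,ε), (x30,η)}
  {x29, x30} × {ε, ζ, η} = {(x29,ε), (x29,ζ), (x29,η), (x30,ε), (x30,ζ), (x30,η)}
These 13 distinct sets form the basis B.
Close under arbitrary unions to get τ_{X×Y}; counting gives |τ_{X×Y}| = 25.


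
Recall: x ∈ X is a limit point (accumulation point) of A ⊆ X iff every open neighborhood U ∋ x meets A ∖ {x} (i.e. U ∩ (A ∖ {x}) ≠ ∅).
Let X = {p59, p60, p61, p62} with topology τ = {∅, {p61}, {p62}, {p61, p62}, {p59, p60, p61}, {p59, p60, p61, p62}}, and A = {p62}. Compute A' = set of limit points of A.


A' = ∅

For each x ∈ X, list the open sets U ∈ τ with x ∈ U, then check whether U ∩ (A ∖ {x}) ≠ ∅ for every such U.
  x = p59: open {p59, p60, p61} ∋ x has {p59, p60, p61} ∩ (A ∖ {p59}) = ∅, so x is NOT a limit point.
  x = p60: open {p59, p60, p61} ∋ x has {p59, p60, p61} ∩ (A ∖ {p60}) = ∅, so x is NOT a limit point.
  x = p61: open {p61} ∋ x has {p61} ∩ (A ∖ {p61}) = ∅, so x is NOT a limit point.
  x = p62: open {p62} ∋ x has {p62} ∩ (A ∖ {p62}) = ∅, so x is NOT a limit point.
Collecting: A' = ∅.


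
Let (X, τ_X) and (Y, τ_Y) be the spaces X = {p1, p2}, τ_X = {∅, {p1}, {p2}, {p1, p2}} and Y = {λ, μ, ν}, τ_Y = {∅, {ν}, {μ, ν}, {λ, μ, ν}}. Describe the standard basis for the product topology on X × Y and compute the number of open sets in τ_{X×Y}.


Basis B = {∅ × ∅, {p1} × {ν}, {p2} × {ν}, {p1} × {μ, ν}, {p1, p2} × {ν}, {p2} × {μ, ν}, {p1} × {λ, μ, ν}, {p2} × {λ, μ, ν}, {p1, p2} × {μ, ν}, {p1, p2} × {λ, μ, ν}}; |τ_{X×Y}| = 16.

Enumerate products U × V with U ∈ τ_X, V ∈ τ_Y (deduplicated):
  ∅ × ∅ = {} (∅)
  {p1} × {ν} = {(p1,ν)}
  {p2} × {ν} = {(p2,ν)}
  {p1} × {μ, ν} = {(p1,μ), (p1,ν)}
  {p1, p2} × {ν} = {(p1,ν), (p2,ν)}
  {p2} × {μ, ν} = {(p2,μ), (p2,ν)}
  {p1} × {λ, μ, ν} = {(p1,λ), (p1,μ), (p1,ν)}
  {p2} × {λ, μ, ν} = {(p2,λ), (p2,μ), (p2,ν)}
  {p1, p2} × {μ, ν} = {(p1,μ), (p1,ν), (p2,μ), (p2,ν)}
  {p1, p2} × {λ, μ, ν} = {(p1,λ), (p1,μ), (p1,ν), (p2,λ), (p2,μ), (p2,ν)}
These 10 distinct sets form the basis B.
Close under arbitrary unions to get τ_{X×Y}; counting gives |τ_{X×Y}| = 16.


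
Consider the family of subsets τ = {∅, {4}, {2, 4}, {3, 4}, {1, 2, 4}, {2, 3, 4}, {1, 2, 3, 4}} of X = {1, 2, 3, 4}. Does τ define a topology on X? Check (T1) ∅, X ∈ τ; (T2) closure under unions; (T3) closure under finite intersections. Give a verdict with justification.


τ IS a topology on X.

Axiom (T1): ∅ ∈ τ? Yes; X ∈ τ? Yes.
Axiom (T2/T3): check pairwise unions and intersections of members of τ.
All pairwise intersections and unions checked — each lies in τ. Therefore τ satisfies (T1), (T2), (T3): it IS a topology on X.


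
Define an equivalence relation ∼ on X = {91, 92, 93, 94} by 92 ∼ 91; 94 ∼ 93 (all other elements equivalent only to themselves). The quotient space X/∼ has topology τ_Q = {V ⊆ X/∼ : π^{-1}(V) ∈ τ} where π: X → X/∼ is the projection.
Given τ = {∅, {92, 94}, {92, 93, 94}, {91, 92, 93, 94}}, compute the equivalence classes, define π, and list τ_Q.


X/∼ = {[91=92], [93=94]}; |τ_Q| = 2.

Equivalence classes: [91=92], [93=94].
Quotient map π: X → X/∼ sends 91 ↦ [91=92], 92 ↦ [91=92], 93 ↦ [93=94], 94 ↦ [93=94].
For each subset V ⊆ X/∼, compute π^{-1}(V) ⊆ X and check whether π^{-1}(V) ∈ τ. V is open in τ_Q iff π^{-1}(V) ∈ τ.
  V = {}: π^{-1}(V) = ∅ ∈ τ ✓.
  V = {[91=92]}: π^{-1}(V) = {91, 92} ∉ τ ✗.
  V = {[93=94]}: π^{-1}(V) = {93, 94} ∉ τ ✗.
  V = {[91=92], [93=94]}: π^{-1}(V) = {91, 92, 93, 94} ∈ τ ✓.
Open sets in the quotient: τ_Q = {{}, {[91=92], [93=94]}} (2 elements).


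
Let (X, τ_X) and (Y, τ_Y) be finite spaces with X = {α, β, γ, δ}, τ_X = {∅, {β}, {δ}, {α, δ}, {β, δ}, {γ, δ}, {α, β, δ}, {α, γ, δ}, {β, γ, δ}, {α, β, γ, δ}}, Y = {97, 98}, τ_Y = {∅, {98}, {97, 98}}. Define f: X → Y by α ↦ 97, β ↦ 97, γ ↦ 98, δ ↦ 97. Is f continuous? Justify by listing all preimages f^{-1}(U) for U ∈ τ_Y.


f is NOT continuous.

Compute f^{-1}(U) for each U ∈ τ_Y:
  U = ∅: f^{-1}(U) = ∅ ∈ τ_X ✓.
  U = {98}: f^{-1}(U) = {γ} ∉ τ_X ✗.
  U = {97, 98}: f^{-1}(U) = {α, β, γ, δ} ∈ τ_X ✓.
Found U = {98} with f^{-1}(U) = {γ} not in τ_X. Therefore f is NOT continuous.


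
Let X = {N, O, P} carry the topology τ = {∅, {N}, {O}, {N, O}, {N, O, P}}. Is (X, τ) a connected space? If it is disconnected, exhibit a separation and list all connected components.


(X, τ) is connected.

Find clopen sets (U ∈ τ with X ∖ U ∈ τ):
  U = ∅, X ∖ U = {N, O, P} — both open, so U is clopen.
  U = {N, O, P}, X ∖ U = ∅ — both open, so U is clopen.
Only trivial clopens (∅ and X) exist, so (X, τ) is connected.
Compute connected components by grouping points that agree on all clopens:
  component: {N, O, P}


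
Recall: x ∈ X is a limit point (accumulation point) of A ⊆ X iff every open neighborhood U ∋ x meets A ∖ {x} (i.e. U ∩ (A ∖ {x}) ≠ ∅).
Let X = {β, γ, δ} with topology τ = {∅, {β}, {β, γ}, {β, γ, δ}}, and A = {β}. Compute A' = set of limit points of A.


A' = {γ, δ}

For each x ∈ X, list the open sets U ∈ τ with x ∈ U, then check whether U ∩ (A ∖ {x}) ≠ ∅ for every such U.
  x = β: open {β} ∋ x has {β} ∩ (A ∖ {β}) = ∅, so x is NOT a limit point.
  x = γ: opens ∋ x are {β, γ}, {β, γ, δ}; each meets A ∖ {γ}, so x IS a limit point.
  x = δ: opens ∋ x are {β, γ, δ}; each meets A ∖ {δ}, so x IS a limit point.
Collecting: A' = {γ, δ}.


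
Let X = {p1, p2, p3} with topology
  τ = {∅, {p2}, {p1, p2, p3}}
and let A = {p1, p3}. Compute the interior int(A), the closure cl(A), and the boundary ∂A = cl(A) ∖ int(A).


int(A) = ∅, cl(A) = {p1, p3}, ∂A = {p1, p3}.

Closed sets in (X, τ) are complements of opens:
  closed(X, τ) = {∅, {p1, p3}, {p1, p2, p3}}.
int(A) = ⋃ {U ∈ τ : U ⊆ A}. Opens contained in A: ∅.
Taking the union of these: int(A) = ∅.
cl(A) = ⋂ {C closed : A ⊆ C}. Closed sets containing A: {p1, p3}, {p1, p2, p3}.
Intersecting these: cl(A) = {p1, p3}.
∂A = cl(A) ∖ int(A) = {p1, p3} ∖ ∅ = {p1, p3}.


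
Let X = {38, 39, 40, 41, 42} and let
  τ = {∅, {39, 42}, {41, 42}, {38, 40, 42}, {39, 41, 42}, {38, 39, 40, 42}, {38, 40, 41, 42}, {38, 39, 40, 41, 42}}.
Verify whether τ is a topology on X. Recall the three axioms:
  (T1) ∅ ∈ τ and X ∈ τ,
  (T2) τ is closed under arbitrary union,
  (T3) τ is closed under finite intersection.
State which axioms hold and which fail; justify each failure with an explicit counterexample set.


τ is NOT a topology on X.

Axiom (T1): ∅ ∈ τ? Yes; X ∈ τ? Yes.
Axiom (T2/T3): check pairwise unions and intersections of members of τ.
Counterexample for (T3): {39, 42} ∩ {41, 42} = {42} ∉ τ. Therefore τ is NOT a topology.


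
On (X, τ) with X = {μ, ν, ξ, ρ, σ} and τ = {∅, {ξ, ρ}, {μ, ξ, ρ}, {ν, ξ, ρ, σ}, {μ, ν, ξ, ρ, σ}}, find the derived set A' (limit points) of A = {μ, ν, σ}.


A' = {ν, σ}

For each x ∈ X, list the open sets U ∈ τ with x ∈ U, then check whether U ∩ (A ∖ {x}) ≠ ∅ for every such U.
  x = μ: open {μ, ξ, ρ} ∋ x has {μ, ξ, ρ} ∩ (A ∖ {μ}) = ∅, so x is NOT a limit point.
  x = ν: opens ∋ x are {ν, ξ, ρ, σ}, {μ, ν, ξ, ρ, σ}; each meets A ∖ {ν}, so x IS a limit point.
  x = ξ: open {ξ, ρ} ∋ x has {ξ, ρ} ∩ (A ∖ {ξ}) = ∅, so x is NOT a limit point.
  x = ρ: open {ξ, ρ} ∋ x has {ξ, ρ} ∩ (A ∖ {ρ}) = ∅, so x is NOT a limit point.
  x = σ: opens ∋ x are {ν, ξ, ρ, σ}, {μ, ν, ξ, ρ, σ}; each meets A ∖ {σ}, so x IS a limit point.
Collecting: A' = {ν, σ}.


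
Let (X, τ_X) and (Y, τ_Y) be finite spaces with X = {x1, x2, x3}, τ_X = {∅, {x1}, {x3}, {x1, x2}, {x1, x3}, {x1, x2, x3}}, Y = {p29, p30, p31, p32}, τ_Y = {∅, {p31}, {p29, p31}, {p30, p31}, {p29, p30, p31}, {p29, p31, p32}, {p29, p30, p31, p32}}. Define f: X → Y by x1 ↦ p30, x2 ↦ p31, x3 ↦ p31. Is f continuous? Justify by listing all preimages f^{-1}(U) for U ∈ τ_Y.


f is NOT continuous.

Compute f^{-1}(U) for each U ∈ τ_Y:
  U = ∅: f^{-1}(U) = ∅ ∈ τ_X ✓.
  U = {p31}: f^{-1}(U) = {x2, x3} ∉ τ_X ✗.
  U = {p29, p31}: f^{-1}(U) = {x2, x3} ∉ τ_X ✗.
  U = {p30, p31}: f^{-1}(U) = {x1, x2, x3} ∈ τ_X ✓.
  U = {p29, p30, p31}: f^{-1}(U) = {x1, x2, x3} ∈ τ_X ✓.
  U = {p29, p31, p32}: f^{-1}(U) = {x2, x3} ∉ τ_X ✗.
  U = {p29, p30, p31, p32}: f^{-1}(U) = {x1, x2, x3} ∈ τ_X ✓.
Found U = {p31} with f^{-1}(U) = {x2, x3} not in τ_X. Therefore f is NOT continuous.


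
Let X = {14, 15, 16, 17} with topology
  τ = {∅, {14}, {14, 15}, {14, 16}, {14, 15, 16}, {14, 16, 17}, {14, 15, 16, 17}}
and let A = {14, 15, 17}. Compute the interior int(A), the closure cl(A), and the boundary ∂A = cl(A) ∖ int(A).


int(A) = {14, 15}, cl(A) = {14, 15, 16, 17}, ∂A = {16, 17}.

Closed sets in (X, τ) are complements of opens:
  closed(X, τ) = {∅, {15}, {17}, {15, 17}, {16, 17}, {15, 16, 17}, {14, 15, 16, 17}}.
int(A) = ⋃ {U ∈ τ : U ⊆ A}. Opens contained in A: ∅, {14}, {14, 15}.
Taking the union of these: int(A) = {14, 15}.
cl(A) = ⋂ {C closed : A ⊆ C}. Closed sets containing A: {14, 15, 16, 17}.
Intersecting these: cl(A) = {14, 15, 16, 17}.
∂A = cl(A) ∖ int(A) = {14, 15, 16, 17} ∖ {14, 15} = {16, 17}.


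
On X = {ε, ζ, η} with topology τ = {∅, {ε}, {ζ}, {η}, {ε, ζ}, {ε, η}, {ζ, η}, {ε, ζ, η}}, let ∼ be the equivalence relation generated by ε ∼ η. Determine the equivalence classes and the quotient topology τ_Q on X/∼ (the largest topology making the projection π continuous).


X/∼ = {[ε=η], [ζ]}; |τ_Q| = 4.

Equivalence classes: [ε=η], [ζ].
Quotient map π: X → X/∼ sends ε ↦ [ε=η], ζ ↦ [ζ], η ↦ [ε=η].
For each subset V ⊆ X/∼, compute π^{-1}(V) ⊆ X and check whether π^{-1}(V) ∈ τ. V is open in τ_Q iff π^{-1}(V) ∈ τ.
  V = {}: π^{-1}(V) = ∅ ∈ τ ✓.
  V = {[ε=η]}: π^{-1}(V) = {ε, η} ∈ τ ✓.
  V = {[ζ]}: π^{-1}(V) = {ζ} ∈ τ ✓.
  V = {[ε=η], [ζ]}: π^{-1}(V) = {ε, ζ, η} ∈ τ ✓.
Open sets in the quotient: τ_Q = {{}, {[ε=η]}, {[ζ]}, {[ε=η], [ζ]}} (4 elements).


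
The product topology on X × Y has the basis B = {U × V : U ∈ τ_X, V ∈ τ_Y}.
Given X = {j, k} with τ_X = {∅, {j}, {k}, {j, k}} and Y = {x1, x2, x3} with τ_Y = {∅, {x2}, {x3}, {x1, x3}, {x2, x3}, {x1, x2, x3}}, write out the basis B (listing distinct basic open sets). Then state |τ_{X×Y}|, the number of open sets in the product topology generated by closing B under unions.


Basis B = {∅ × ∅, {j} × {x2}, {j} × {x3}, {k} × {x2}, {k} × {x3}, {j} × {x1, x3}, {j} × {x2, x3}, {j, k} × {x2}, {j, k} × {x3}, {k} × {x1, x3}, {k} × {x2, x3}, {j} × {x1, x2, x3}, {k} × {x1, x2, x3}, {j, k} × {x1, x3}, {j, k} × {x2, x3}, {j, k} × {x1, x2, x3}}; |τ_{X×Y}| = 36.

Enumerate products U × V with U ∈ τ_X, V ∈ τ_Y (deduplicated):
  ∅ × ∅ = {} (∅)
  {j} × {x2} = {(j,x2)}
  {j} × {x3} = {(j,x3)}
  {k} × {x2} = {(k,x2)}
  {k} × {x3} = {(k,x3)}
  {j} × {x1, x3} = {(j,x1), (j,x3)}
  {j} × {x2, x3} = {(j,x2), (j,x3)}
  {j, k} × {x2} = {(j,x2), (k,x2)}
  {j, k} × {x3} = {(j,x3), (k,x3)}
  {k} × {x1, x3} = {(k,x1), (k,x3)}
  {k} × {x2, x3} = {(k,x2), (k,x3)}
  {j} × {x1, x2, x3} = {(j,x1), (j,x2), (j,x3)}
  {k} × {x1, x2, x3} = {(k,x1), (k,x2), (k,x3)}
  {j, k} × {x1, x3} = {(j,x1), (j,x3), (k,x1), (k,x3)}
  {j, k} × {x2, x3} = {(j,x2), (j,x3), (k,x2), (k,x3)}
  {j, k} × {x1, x2, x3} = {(j,x1), (j,x2), (j,x3), (k,x1), (k,x2), (k,x3)}
These 16 distinct sets form the basis B.
Close under arbitrary unions to get τ_{X×Y}; counting gives |τ_{X×Y}| = 36.


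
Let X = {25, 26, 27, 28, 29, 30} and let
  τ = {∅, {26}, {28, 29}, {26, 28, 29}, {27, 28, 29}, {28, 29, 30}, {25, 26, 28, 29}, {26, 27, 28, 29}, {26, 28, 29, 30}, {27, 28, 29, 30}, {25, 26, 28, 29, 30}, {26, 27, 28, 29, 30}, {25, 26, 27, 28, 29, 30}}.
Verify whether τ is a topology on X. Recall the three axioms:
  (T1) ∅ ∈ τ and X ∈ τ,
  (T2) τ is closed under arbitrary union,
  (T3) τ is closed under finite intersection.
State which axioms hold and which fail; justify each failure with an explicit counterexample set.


τ is NOT a topology on X.

Axiom (T1): ∅ ∈ τ? Yes; X ∈ τ? Yes.
Axiom (T2/T3): check pairwise unions and intersections of members of τ.
Counterexample for (T2): {27, 28, 29} ∪ {25, 26, 28, 29} = {25, 26, 27, 28, 29} ∉ τ. Therefore τ is NOT a topology.


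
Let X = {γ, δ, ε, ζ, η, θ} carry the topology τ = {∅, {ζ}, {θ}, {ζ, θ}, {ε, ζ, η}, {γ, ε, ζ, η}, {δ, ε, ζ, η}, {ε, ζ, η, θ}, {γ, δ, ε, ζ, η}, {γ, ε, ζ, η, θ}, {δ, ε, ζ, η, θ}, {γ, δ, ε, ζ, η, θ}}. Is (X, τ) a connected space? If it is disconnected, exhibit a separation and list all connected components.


(X, τ) is disconnected; components = [{θ}, {γ, δ, ε, ζ, η}].

Find clopen sets (U ∈ τ with X ∖ U ∈ τ):
  U = ∅, X ∖ U = {γ, δ, ε, ζ, η, θ} — both open, so U is clopen.
  U = {θ}, X ∖ U = {γ, δ, ε, ζ, η} — both open, so U is clopen.
  U = {γ, δ, ε, ζ, η}, X ∖ U = {θ} — both open, so U is clopen.
  U = {γ, δ, ε, ζ, η, θ}, X ∖ U = ∅ — both open, so U is clopen.
Nontrivial clopen(s) exist: e.g. {θ}. So (X, τ) is disconnected.
Compute connected components by grouping points that agree on all clopens:
  component: {θ}
  component: {γ, δ, ε, ζ, η}


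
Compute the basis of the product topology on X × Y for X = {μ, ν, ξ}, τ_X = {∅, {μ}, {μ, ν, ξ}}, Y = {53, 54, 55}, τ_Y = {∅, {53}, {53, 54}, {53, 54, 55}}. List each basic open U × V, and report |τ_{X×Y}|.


Basis B = {∅ × ∅, {μ} × {53}, {μ} × {53, 54}, {μ} × {53, 54, 55}, {μ, ν, ξ} × {53}, {μ, ν, ξ} × {53, 54}, {μ, ν, ξ} × {53, 54, 55}}; |τ_{X×Y}| = 10.

Enumerate products U × V with U ∈ τ_X, V ∈ τ_Y (deduplicated):
  ∅ × ∅ = {} (∅)
  {μ} × {53} = {(μ,53)}
  {μ} × {53, 54} = {(μ,53), (μ,54)}
  {μ} × {53, 54, 55} = {(μ,53), (μ,54), (μ,55)}
  {μ, ν, ξ} × {53} = {(μ,53), (ν,53), (ξ,53)}
  {μ, ν, ξ} × {53, 54} = {(μ,53), (μ,54), (ν,53), (ν,54), (ξ,53), (ξ,54)}
  {μ, ν, ξ} × {53, 54, 55} = {(μ,53), (μ,54), (μ,55), (ν,53), (ν,54), (ν,55), (ξ,53), (ξ,54), (ξ,55)}
These 7 distinct sets form the basis B.
Close under arbitrary unions to get τ_{X×Y}; counting gives |τ_{X×Y}| = 10.


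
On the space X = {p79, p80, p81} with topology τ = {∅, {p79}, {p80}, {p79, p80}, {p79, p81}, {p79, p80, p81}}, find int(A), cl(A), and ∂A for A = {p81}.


int(A) = ∅, cl(A) = {p81}, ∂A = {p81}.

Closed sets in (X, τ) are complements of opens:
  closed(X, τ) = {∅, {p80}, {p81}, {p79, p81}, {p80, p81}, {p79, p80, p81}}.
int(A) = ⋃ {U ∈ τ : U ⊆ A}. Opens contained in A: ∅.
Taking the union of these: int(A) = ∅.
cl(A) = ⋂ {C closed : A ⊆ C}. Closed sets containing A: {p81}, {p79, p81}, {p80, p81}, {p79, p80, p81}.
Intersecting these: cl(A) = {p81}.
∂A = cl(A) ∖ int(A) = {p81} ∖ ∅ = {p81}.


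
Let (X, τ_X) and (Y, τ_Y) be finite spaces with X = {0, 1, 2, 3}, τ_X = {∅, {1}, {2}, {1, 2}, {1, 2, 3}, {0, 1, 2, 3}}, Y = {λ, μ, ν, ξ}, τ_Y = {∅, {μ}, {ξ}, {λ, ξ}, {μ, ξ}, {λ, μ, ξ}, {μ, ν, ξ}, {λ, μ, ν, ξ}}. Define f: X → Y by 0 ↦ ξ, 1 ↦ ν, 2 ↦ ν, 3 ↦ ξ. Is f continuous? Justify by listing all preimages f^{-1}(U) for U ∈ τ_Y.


f is NOT continuous.

Compute f^{-1}(U) for each U ∈ τ_Y:
  U = ∅: f^{-1}(U) = ∅ ∈ τ_X ✓.
  U = {μ}: f^{-1}(U) = ∅ ∈ τ_X ✓.
  U = {ξ}: f^{-1}(U) = {0, 3} ∉ τ_X ✗.
  U = {λ, ξ}: f^{-1}(U) = {0, 3} ∉ τ_X ✗.
  U = {μ, ξ}: f^{-1}(U) = {0, 3} ∉ τ_X ✗.
  U = {λ, μ, ξ}: f^{-1}(U) = {0, 3} ∉ τ_X ✗.
  U = {μ, ν, ξ}: f^{-1}(U) = {0, 1, 2, 3} ∈ τ_X ✓.
  U = {λ, μ, ν, ξ}: f^{-1}(U) = {0, 1, 2, 3} ∈ τ_X ✓.
Found U = {ξ} with f^{-1}(U) = {0, 3} not in τ_X. Therefore f is NOT continuous.


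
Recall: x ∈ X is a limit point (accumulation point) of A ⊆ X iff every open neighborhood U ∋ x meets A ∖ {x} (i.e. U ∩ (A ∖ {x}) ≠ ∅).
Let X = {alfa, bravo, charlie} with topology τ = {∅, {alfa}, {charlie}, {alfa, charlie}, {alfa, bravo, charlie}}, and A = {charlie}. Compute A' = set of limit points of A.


A' = {bravo}

For each x ∈ X, list the open sets U ∈ τ with x ∈ U, then check whether U ∩ (A ∖ {x}) ≠ ∅ for every such U.
  x = alfa: open {alfa} ∋ x has {alfa} ∩ (A ∖ {alfa}) = ∅, so x is NOT a limit point.
  x = bravo: opens ∋ x are {alfa, bravo, charlie}; each meets A ∖ {bravo}, so x IS a limit point.
  x = charlie: open {charlie} ∋ x has {charlie} ∩ (A ∖ {charlie}) = ∅, so x is NOT a limit point.
Collecting: A' = {bravo}.


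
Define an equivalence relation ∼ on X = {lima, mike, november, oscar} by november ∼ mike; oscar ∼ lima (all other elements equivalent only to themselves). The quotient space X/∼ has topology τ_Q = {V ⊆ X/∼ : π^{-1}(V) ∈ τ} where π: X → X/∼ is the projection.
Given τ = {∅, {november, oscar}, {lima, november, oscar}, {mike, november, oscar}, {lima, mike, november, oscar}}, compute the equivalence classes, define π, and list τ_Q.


X/∼ = {[lima=oscar], [mike=november]}; |τ_Q| = 2.

Equivalence classes: [lima=oscar], [mike=november].
Quotient map π: X → X/∼ sends lima ↦ [lima=oscar], mike ↦ [mike=november], november ↦ [mike=november], oscar ↦ [lima=oscar].
For each subset V ⊆ X/∼, compute π^{-1}(V) ⊆ X and check whether π^{-1}(V) ∈ τ. V is open in τ_Q iff π^{-1}(V) ∈ τ.
  V = {}: π^{-1}(V) = ∅ ∈ τ ✓.
  V = {[lima=oscar]}: π^{-1}(V) = {lima, oscar} ∉ τ ✗.
  V = {[mike=november]}: π^{-1}(V) = {mike, november} ∉ τ ✗.
  V = {[lima=oscar], [mike=november]}: π^{-1}(V) = {lima, mike, november, oscar} ∈ τ ✓.
Open sets in the quotient: τ_Q = {{}, {[lima=oscar], [mike=november]}} (2 elements).


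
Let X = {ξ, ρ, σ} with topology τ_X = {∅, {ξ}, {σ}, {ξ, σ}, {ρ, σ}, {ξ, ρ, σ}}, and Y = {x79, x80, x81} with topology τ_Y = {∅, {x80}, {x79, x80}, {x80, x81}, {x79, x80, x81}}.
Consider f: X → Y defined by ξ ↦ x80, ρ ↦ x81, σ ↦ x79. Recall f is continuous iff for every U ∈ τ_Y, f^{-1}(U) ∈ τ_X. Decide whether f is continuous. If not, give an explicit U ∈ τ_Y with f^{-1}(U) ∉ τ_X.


f is NOT continuous.

Compute f^{-1}(U) for each U ∈ τ_Y:
  U = ∅: f^{-1}(U) = ∅ ∈ τ_X ✓.
  U = {x80}: f^{-1}(U) = {ξ} ∈ τ_X ✓.
  U = {x79, x80}: f^{-1}(U) = {ξ, σ} ∈ τ_X ✓.
  U = {x80, x81}: f^{-1}(U) = {ξ, ρ} ∉ τ_X ✗.
  U = {x79, x80, x81}: f^{-1}(U) = {ξ, ρ, σ} ∈ τ_X ✓.
Found U = {x80, x81} with f^{-1}(U) = {ξ, ρ} not in τ_X. Therefore f is NOT continuous.


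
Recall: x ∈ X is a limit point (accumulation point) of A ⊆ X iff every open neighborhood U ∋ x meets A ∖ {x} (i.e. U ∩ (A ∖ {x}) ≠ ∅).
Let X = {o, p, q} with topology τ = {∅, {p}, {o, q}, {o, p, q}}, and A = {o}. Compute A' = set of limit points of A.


A' = {q}

For each x ∈ X, list the open sets U ∈ τ with x ∈ U, then check whether U ∩ (A ∖ {x}) ≠ ∅ for every such U.
  x = o: open {o, q} ∋ x has {o, q} ∩ (A ∖ {o}) = ∅, so x is NOT a limit point.
  x = p: open {p} ∋ x has {p} ∩ (A ∖ {p}) = ∅, so x is NOT a limit point.
  x = q: opens ∋ x are {o, q}, {o, p, q}; each meets A ∖ {q}, so x IS a limit point.
Collecting: A' = {q}.


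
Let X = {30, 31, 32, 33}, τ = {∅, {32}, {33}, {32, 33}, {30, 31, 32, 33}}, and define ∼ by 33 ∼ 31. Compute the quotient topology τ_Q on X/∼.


X/∼ = {[30], [31=33], [32]}; |τ_Q| = 3.

Equivalence classes: [30], [31=33], [32].
Quotient map π: X → X/∼ sends 30 ↦ [30], 31 ↦ [31=33], 32 ↦ [32], 33 ↦ [31=33].
For each subset V ⊆ X/∼, compute π^{-1}(V) ⊆ X and check whether π^{-1}(V) ∈ τ. V is open in τ_Q iff π^{-1}(V) ∈ τ.
  V = {}: π^{-1}(V) = ∅ ∈ τ ✓.
  V = {[30]}: π^{-1}(V) = {30} ∉ τ ✗.
  V = {[31=33]}: π^{-1}(V) = {31, 33} ∉ τ ✗.
  V = {[30], [31=33]}: π^{-1}(V) = {30, 31, 33} ∉ τ ✗.
  V = {[32]}: π^{-1}(V) = {32} ∈ τ ✓.
  V = {[30], [32]}: π^{-1}(V) = {30, 32} ∉ τ ✗.
  V = {[31=33], [32]}: π^{-1}(V) = {31, 32, 33} ∉ τ ✗.
  V = {[30], [31=33], [32]}: π^{-1}(V) = {30, 31, 32, 33} ∈ τ ✓.
Open sets in the quotient: τ_Q = {{}, {[32]}, {[30], [31=33], [32]}} (3 elements).


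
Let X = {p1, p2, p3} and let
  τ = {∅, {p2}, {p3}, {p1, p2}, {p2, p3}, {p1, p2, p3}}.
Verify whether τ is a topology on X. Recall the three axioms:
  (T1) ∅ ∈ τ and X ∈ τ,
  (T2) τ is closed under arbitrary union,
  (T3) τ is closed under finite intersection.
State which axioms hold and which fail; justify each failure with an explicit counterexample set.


τ IS a topology on X.

Axiom (T1): ∅ ∈ τ? Yes; X ∈ τ? Yes.
Axiom (T2/T3): check pairwise unions and intersections of members of τ.
All pairwise intersections and unions checked — each lies in τ. Therefore τ satisfies (T1), (T2), (T3): it IS a topology on X.


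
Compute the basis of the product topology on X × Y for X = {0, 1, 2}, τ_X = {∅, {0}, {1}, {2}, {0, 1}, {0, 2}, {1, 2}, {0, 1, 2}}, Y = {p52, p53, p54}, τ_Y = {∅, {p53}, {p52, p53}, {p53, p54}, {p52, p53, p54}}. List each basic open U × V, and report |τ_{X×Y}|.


Basis B = {∅ × ∅, {0} × {p53}, {1} × {p53}, {2} × {p53}, {0} × {p52, p53}, {0} × {p53, p54}, {0, 1} × {p53}, {0, 2} × {p53}, {1} × {p52, p53}, {1} × {p53, p54}, {1, 2} × {p53}, {2} × {p52, p53}, {2} × {p53, p54}, {0} × {p52, p53, p54}, {0, 1, 2} × {p53}, {1} × {p52, p53, p54}, {2} × {p52, p53, p54}, {0, 1} × {p52, p53}, {0, 2} × {p52, p53}, {0, 1} × {p53, p54}, {0, 2} × {p53, p54}, {1, 2} × {p52, p53}, {1, 2} × {p53, p54}, {0, 1} × {p52, p53, p54}, {0, 2} × {p52, p53, p54}, {0, 1, 2} × {p52, p53}, {0, 1, 2} × {p53, p54}, {1, 2} × {p52, p53, p54}, {0, 1, 2} × {p52, p53, p54}}; |τ_{X×Y}| = 125.

Enumerate products U × V with U ∈ τ_X, V ∈ τ_Y (deduplicated):
  ∅ × ∅ = {} (∅)
  {0} × {p53} = {(0,p53)}
  {1} × {p53} = {(1,p53)}
  {2} × {p53} = {(2,p53)}
  {0} × {p52, p53} = {(0,p52), (0,p53)}
  {0} × {p53, p54} = {(0,p53), (0,p54)}
  {0, 1} × {p53} = {(0,p53), (1,p53)}
  {0, 2} × {p53} = {(0,p53), (2,p53)}
  {1} × {p52, p53} = {(1,p52), (1,p53)}
  {1} × {p53, p54} = {(1,p53), (1,p54)}
  {1, 2} × {p53} = {(1,p53), (2,p53)}
  {2} × {p52, p53} = {(2,p52), (2,p53)}
  {2} × {p53, p54} = {(2,p53), (2,p54)}
  {0} × {p52, p53, p54} = {(0,p52), (0,p53), (0,p54)}
  {0, 1, 2} × {p53} = {(0,p53), (1,p53), (2,p53)}
  {1} × {p52, p53, p54} = {(1,p52), (1,p53), (1,p54)}
  {2} × {p52, p53, p54} = {(2,p52), (2,p53), (2,p54)}
  {0, 1} × {p52, p53} = {(0,p52), (0,p53), (1,p52), (1,p53)}
  {0, 2} × {p52, p53} = {(0,p52), (0,p53), (2,p52), (2,p53)}
  {0, 1} × {p53, p54} = {(0,p53), (0,p54), (1,p53), (1,p54)}
  {0, 2} × {p53, p54} = {(0,p53), (0,p54), (2,p53), (2,p54)}
  {1, 2} × {p52, p53} = {(1,p52), (1,p53), (2,p52), (2,p53)}
  {1, 2} × {p53, p54} = {(1,p53), (1,p54), (2,p53), (2,p54)}
  {0, 1} × {p52, p53, p54} = {(0,p52), (0,p53), (0,p54), (1,p52), (1,p53), (1,p54)}
  {0, 2} × {p52, p53, p54} = {(0,p52), (0,p53), (0,p54), (2,p52), (2,p53), (2,p54)}
  {0, 1, 2} × {p52, p53} = {(0,p52), (0,p53), (1,p52), (1,p53), (2,p52), (2,p53)}
  {0, 1, 2} × {p53, p54} = {(0,p53), (0,p54), (1,p53), (1,p54), (2,p53), (2,p54)}
  {1, 2} × {p52, p53, p54} = {(1,p52), (1,p53), (1,p54), (2,p52), (2,p53), (2,p54)}
  {0, 1, 2} × {p52, p53, p54} = {(0,p52), (0,p53), (0,p54), (1,p52), (1,p53), (1,p54), (2,p52), (2,p53), (2,p54)}
These 29 distinct sets form the basis B.
Close under arbitrary unions to get τ_{X×Y}; counting gives |τ_{X×Y}| = 125.


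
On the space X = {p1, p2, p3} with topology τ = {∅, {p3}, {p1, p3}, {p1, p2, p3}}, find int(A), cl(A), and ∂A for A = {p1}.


int(A) = ∅, cl(A) = {p1, p2}, ∂A = {p1, p2}.

Closed sets in (X, τ) are complements of opens:
  closed(X, τ) = {∅, {p2}, {p1, p2}, {p1, p2, p3}}.
int(A) = ⋃ {U ∈ τ : U ⊆ A}. Opens contained in A: ∅.
Taking the union of these: int(A) = ∅.
cl(A) = ⋂ {C closed : A ⊆ C}. Closed sets containing A: {p1, p2}, {p1, p2, p3}.
Intersecting these: cl(A) = {p1, p2}.
∂A = cl(A) ∖ int(A) = {p1, p2} ∖ ∅ = {p1, p2}.


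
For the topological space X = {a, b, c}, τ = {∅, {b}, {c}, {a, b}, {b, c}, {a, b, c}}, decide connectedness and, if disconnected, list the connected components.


(X, τ) is disconnected; components = [{c}, {a, b}].

Find clopen sets (U ∈ τ with X ∖ U ∈ τ):
  U = ∅, X ∖ U = {a, b, c} — both open, so U is clopen.
  U = {c}, X ∖ U = {a, b} — both open, so U is clopen.
  U = {a, b}, X ∖ U = {c} — both open, so U is clopen.
  U = {a, b, c}, X ∖ U = ∅ — both open, so U is clopen.
Nontrivial clopen(s) exist: e.g. {c}. So (X, τ) is disconnected.
Compute connected components by grouping points that agree on all clopens:
  component: {c}
  component: {a, b}


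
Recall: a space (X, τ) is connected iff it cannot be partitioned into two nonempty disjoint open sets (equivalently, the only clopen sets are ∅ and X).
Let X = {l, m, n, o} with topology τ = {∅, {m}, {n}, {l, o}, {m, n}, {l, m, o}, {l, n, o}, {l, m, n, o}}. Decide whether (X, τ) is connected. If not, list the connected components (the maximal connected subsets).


(X, τ) is disconnected; components = [{m}, {n}, {l, o}].

Find clopen sets (U ∈ τ with X ∖ U ∈ τ):
  U = ∅, X ∖ U = {l, m, n, o} — both open, so U is clopen.
  U = {m}, X ∖ U = {l, n, o} — both open, so U is clopen.
  U = {n}, X ∖ U = {l, m, o} — both open, so U is clopen.
  U = {l, o}, X ∖ U = {m, n} — both open, so U is clopen.
  U = {m, n}, X ∖ U = {l, o} — both open, so U is clopen.
  U = {l, m, o}, X ∖ U = {n} — both open, so U is clopen.
  U = {l, n, o}, X ∖ U = {m} — both open, so U is clopen.
  U = {l, m, n, o}, X ∖ U = ∅ — both open, so U is clopen.
Nontrivial clopen(s) exist: e.g. {n}. So (X, τ) is disconnected.
Compute connected components by grouping points that agree on all clopens:
  component: {m}
  component: {n}
  component: {l, o}


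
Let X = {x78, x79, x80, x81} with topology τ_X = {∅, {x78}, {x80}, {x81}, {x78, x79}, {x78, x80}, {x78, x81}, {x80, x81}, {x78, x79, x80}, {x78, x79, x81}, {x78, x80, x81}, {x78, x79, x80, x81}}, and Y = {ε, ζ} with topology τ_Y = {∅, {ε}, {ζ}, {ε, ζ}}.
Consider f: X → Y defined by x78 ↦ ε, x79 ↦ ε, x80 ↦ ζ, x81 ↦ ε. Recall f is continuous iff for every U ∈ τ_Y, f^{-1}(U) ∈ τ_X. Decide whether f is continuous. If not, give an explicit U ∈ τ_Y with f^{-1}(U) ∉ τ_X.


f IS continuous.

Compute f^{-1}(U) for each U ∈ τ_Y:
  U = ∅: f^{-1}(U) = ∅ ∈ τ_X ✓.
  U = {ε}: f^{-1}(U) = {x78, x79, x81} ∈ τ_X ✓.
  U = {ζ}: f^{-1}(U) = {x80} ∈ τ_X ✓.
  U = {ε, ζ}: f^{-1}(U) = {x78, x79, x80, x81} ∈ τ_X ✓.
Every preimage lies in τ_X, so f IS continuous.


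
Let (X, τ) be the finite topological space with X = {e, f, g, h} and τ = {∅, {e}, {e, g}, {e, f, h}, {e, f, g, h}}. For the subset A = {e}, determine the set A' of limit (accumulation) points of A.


A' = {f, g, h}

For each x ∈ X, list the open sets U ∈ τ with x ∈ U, then check whether U ∩ (A ∖ {x}) ≠ ∅ for every such U.
  x = e: open {e} ∋ x has {e} ∩ (A ∖ {e}) = ∅, so x is NOT a limit point.
  x = f: opens ∋ x are {e, f, h}, {e, f, g, h}; each meets A ∖ {f}, so x IS a limit point.
  x = g: opens ∋ x are {e, g}, {e, f, g, h}; each meets A ∖ {g}, so x IS a limit point.
  x = h: opens ∋ x are {e, f, h}, {e, f, g, h}; each meets A ∖ {h}, so x IS a limit point.
Collecting: A' = {f, g, h}.


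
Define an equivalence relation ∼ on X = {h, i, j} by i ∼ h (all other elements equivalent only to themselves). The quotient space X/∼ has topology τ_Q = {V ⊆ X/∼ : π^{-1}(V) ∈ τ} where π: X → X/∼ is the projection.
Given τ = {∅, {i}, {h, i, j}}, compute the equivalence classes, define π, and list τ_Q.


X/∼ = {[h=i], [j]}; |τ_Q| = 2.

Equivalence classes: [h=i], [j].
Quotient map π: X → X/∼ sends h ↦ [h=i], i ↦ [h=i], j ↦ [j].
For each subset V ⊆ X/∼, compute π^{-1}(V) ⊆ X and check whether π^{-1}(V) ∈ τ. V is open in τ_Q iff π^{-1}(V) ∈ τ.
  V = {}: π^{-1}(V) = ∅ ∈ τ ✓.
  V = {[h=i]}: π^{-1}(V) = {h, i} ∉ τ ✗.
  V = {[j]}: π^{-1}(V) = {j} ∉ τ ✗.
  V = {[h=i], [j]}: π^{-1}(V) = {h, i, j} ∈ τ ✓.
Open sets in the quotient: τ_Q = {{}, {[h=i], [j]}} (2 elements).


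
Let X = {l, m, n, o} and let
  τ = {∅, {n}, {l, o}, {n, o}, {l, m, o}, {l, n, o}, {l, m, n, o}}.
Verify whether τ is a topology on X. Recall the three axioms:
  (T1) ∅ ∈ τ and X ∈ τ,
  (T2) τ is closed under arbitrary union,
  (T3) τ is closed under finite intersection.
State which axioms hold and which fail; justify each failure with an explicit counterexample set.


τ is NOT a topology on X.

Axiom (T1): ∅ ∈ τ? Yes; X ∈ τ? Yes.
Axiom (T2/T3): check pairwise unions and intersections of members of τ.
Counterexample for (T3): {l, o} ∩ {n, o} = {o} ∉ τ. Therefore τ is NOT a topology.


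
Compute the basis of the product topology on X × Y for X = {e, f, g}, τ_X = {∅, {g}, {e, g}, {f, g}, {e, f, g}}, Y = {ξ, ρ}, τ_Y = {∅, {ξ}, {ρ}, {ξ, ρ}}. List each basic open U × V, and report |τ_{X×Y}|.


Basis B = {∅ × ∅, {g} × {ξ}, {g} × {ρ}, {e, g} × {ξ}, {e, g} × {ρ}, {f, g} × {ξ}, {f, g} × {ρ}, {g} × {ξ, ρ}, {e, f, g} × {ξ}, {e, f, g} × {ρ}, {e, g} × {ξ, ρ}, {f, g} × {ξ, ρ}, {e, f, g} × {ξ, ρ}}; |τ_{X×Y}| = 25.

Enumerate products U × V with U ∈ τ_X, V ∈ τ_Y (deduplicated):
  ∅ × ∅ = {} (∅)
  {g} × {ξ} = {(g,ξ)}
  {g} × {ρ} = {(g,ρ)}
  {e, g} × {ξ} = {(e,ξ), (g,ξ)}
  {e, g} × {ρ} = {(e,ρ), (g,ρ)}
  {f, g} × {ξ} = {(f,ξ), (g,ξ)}
  {f, g} × {ρ} = {(f,ρ), (g,ρ)}
  {g} × {ξ, ρ} = {(g,ξ), (g,ρ)}
  {e, f, g} × {ξ} = {(e,ξ), (f,ξ), (g,ξ)}
  {e, f, g} × {ρ} = {(e,ρ), (f,ρ), (g,ρ)}
  {e, g} × {ξ, ρ} = {(e,ξ), (e,ρ), (g,ξ), (g,ρ)}
  {f, g} × {ξ, ρ} = {(f,ξ), (f,ρ), (g,ξ), (g,ρ)}
  {e, f, g} × {ξ, ρ} = {(e,ξ), (e,ρ), (f,ξ), (f,ρ), (g,ξ), (g,ρ)}
These 13 distinct sets form the basis B.
Close under arbitrary unions to get τ_{X×Y}; counting gives |τ_{X×Y}| = 25.


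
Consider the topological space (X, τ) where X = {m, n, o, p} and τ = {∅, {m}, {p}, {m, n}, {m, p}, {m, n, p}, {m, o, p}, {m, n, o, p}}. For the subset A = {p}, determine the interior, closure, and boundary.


int(A) = {p}, cl(A) = {o, p}, ∂A = {o}.

Closed sets in (X, τ) are complements of opens:
  closed(X, τ) = {∅, {n}, {o}, {n, o}, {o, p}, {m, n, o}, {n, o, p}, {m, n, o, p}}.
int(A) = ⋃ {U ∈ τ : U ⊆ A}. Opens contained in A: ∅, {p}.
Taking the union of these: int(A) = {p}.
cl(A) = ⋂ {C closed : A ⊆ C}. Closed sets containing A: {o, p}, {n, o, p}, {m, n, o, p}.
Intersecting these: cl(A) = {o, p}.
∂A = cl(A) ∖ int(A) = {o, p} ∖ {p} = {o}.
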